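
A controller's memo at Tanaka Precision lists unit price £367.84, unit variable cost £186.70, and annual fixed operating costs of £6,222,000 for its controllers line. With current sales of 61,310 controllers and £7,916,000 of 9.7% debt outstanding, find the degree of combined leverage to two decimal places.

Contribution at this volume is 61,310 × £181.14 = £11,105,693.40.
Subtracting fixed costs: EBIT = £11,105,693.40 − £6,222,000 = £4,883,693.40. Interest = £767,852.00.
DOL = £11,105,693.40 ÷ £4,883,693.40 = 2.2740; DFL = £4,883,693.40 ÷ £4,115,841.40 = 1.1866.
DCL = DOL × DFL = 2.2740 × 1.1866 = 2.6983.

2.70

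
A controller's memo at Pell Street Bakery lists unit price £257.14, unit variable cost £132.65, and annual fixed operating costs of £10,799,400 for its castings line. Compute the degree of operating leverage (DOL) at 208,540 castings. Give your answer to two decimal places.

1.71

Total contribution margin = 208,540 × £124.49 = £25,961,144.60.
Operating income = contribution − fixed costs = £25,961,144.60 − £10,799,400 = £15,161,744.60.
DOL = contribution ÷ EBIT = £25,961,144.60 ÷ £15,161,744.60 = 1.7123.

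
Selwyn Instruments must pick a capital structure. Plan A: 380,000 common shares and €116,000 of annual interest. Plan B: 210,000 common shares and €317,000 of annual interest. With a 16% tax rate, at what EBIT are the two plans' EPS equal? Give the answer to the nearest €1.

At indifference, (EBIT − 116,000)(1 − t)/380,000 = (EBIT − 317,000)(1 − t)/210,000.
Cancelling (1 − t) and cross-multiplying: 210,000·(EBIT − 116,000) = 380,000·(EBIT − 317,000).
Solving, EBIT = (317,000·380,000 − 116,000·210,000) / (380,000 − 210,000) = 96,100,000,000 / 170,000 = 565,294.12.

€565,294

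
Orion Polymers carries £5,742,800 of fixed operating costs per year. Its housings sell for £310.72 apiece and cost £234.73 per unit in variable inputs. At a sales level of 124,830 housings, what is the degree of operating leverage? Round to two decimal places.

2.53

Contribution at this volume is 124,830 × £75.99 = £9,485,831.70.
Operating income = contribution − fixed costs = £9,485,831.70 − £5,742,800 = £3,743,031.70.
So DOL = total CM / EBIT = £9,485,831.70 / £3,743,031.70 = 2.5343.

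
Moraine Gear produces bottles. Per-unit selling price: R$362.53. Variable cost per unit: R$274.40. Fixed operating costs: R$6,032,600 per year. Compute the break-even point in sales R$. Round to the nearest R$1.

R$24,815,596

Contribution margin per unit = R$362.53 − R$274.40 = R$88.13, a CM ratio of R$88.13 ÷ R$362.53 = 0.2431.
Break-even revenue = fixed costs × price ÷ CM = R$6,032,600 × R$362.53 ÷ R$88.13 = R$24,815,596.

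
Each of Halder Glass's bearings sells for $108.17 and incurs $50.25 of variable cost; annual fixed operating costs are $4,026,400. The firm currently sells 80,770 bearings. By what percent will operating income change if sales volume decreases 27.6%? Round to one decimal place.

Total contribution margin = 80,770 × $57.92 = $4,678,198.40.
EBIT = $4,678,198.40 − $4,026,400 = $651,798.40.
So DOL = total CM / EBIT = $4,678,198.40 / $651,798.40 = 7.1774.
%ΔEBIT = DOL × %ΔSales = 7.1774 × -27.6% = -198.1%.

-198.1%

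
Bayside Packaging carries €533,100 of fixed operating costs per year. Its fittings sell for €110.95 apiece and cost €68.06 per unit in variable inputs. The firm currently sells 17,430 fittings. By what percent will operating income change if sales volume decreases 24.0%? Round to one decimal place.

-83.7%

At 17,430 units, contribution = 17,430 × €42.89 = €747,572.70.
EBIT = €747,572.70 − €533,100 = €214,472.70.
DOL = contribution ÷ EBIT = €747,572.70 ÷ €214,472.70 = 3.4856.
So EBIT moves 3.4856 × (-24.0%) = -83.7%.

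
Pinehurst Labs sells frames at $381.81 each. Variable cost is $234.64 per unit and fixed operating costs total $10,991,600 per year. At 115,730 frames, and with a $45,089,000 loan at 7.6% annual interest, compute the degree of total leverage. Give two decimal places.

6.52

Contribution at this volume is 115,730 × $147.17 = $17,031,984.10.
Operating income = contribution − fixed costs = $17,031,984.10 − $10,991,600 = $6,040,384.10. Interest = $3,426,764.00.
DOL = $17,031,984.10 ÷ $6,040,384.10 = 2.8197; DFL = $6,040,384.10 ÷ $2,613,620.10 = 2.3111.
DCL = DOL × DFL = 2.8197 × 2.3111 = 6.5166.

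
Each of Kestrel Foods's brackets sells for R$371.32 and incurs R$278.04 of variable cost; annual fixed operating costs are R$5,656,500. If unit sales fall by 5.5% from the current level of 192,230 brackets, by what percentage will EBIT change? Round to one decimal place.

At 192,230 units, contribution = 192,230 × R$93.28 = R$17,931,214.40.
EBIT = R$17,931,214.40 − R$5,656,500 = R$12,274,714.40.
DOL = contribution ÷ EBIT = R$17,931,214.40 ÷ R$12,274,714.40 = 1.4608.
Operating income changes by 1.4608 × -5.5% = -8.0%.

-8.0%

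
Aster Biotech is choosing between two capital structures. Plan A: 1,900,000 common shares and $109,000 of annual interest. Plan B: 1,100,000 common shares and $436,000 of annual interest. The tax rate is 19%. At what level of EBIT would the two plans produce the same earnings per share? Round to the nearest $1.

$885,625

At indifference, (EBIT − 109,000)(1 − t)/1,900,000 = (EBIT − 436,000)(1 − t)/1,100,000.
The (1 − t) factor cancels: (EBIT − 109,000) × 1,100,000 = (EBIT − 436,000) × 1,900,000.
Solving, EBIT = (436,000·1,900,000 − 109,000·1,100,000) / (1,900,000 − 1,100,000) = 708,500,000,000 / 800,000 = 885,625.00.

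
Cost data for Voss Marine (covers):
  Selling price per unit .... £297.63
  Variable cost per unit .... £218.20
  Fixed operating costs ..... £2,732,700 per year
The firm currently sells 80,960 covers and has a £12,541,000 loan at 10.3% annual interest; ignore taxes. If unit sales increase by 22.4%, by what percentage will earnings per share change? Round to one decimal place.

Total contribution margin = 80,960 × £79.43 = £6,430,652.80.
EBIT = £6,430,652.80 − £2,732,700 = £3,697,952.80.
After interest of £1,291,723.00, pre-tax earnings = £2,406,229.80.
DCL = total CM / (EBIT − I) = £6,430,652.80 / £2,406,229.80 = 2.6725.
EPS therefore changes by 2.6725 × (+22.4%) = +59.9%.

+59.9%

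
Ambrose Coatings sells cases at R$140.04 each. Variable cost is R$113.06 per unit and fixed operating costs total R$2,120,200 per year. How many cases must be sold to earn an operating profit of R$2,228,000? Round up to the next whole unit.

Contribution margin per unit = R$140.04 − R$113.06 = R$26.98.
Required volume = (fixed costs + target profit) ÷ CM = (R$2,120,200 + R$2,228,000) ÷ R$26.98 = 161,163.83, so 161,164 cases.

161,164 cases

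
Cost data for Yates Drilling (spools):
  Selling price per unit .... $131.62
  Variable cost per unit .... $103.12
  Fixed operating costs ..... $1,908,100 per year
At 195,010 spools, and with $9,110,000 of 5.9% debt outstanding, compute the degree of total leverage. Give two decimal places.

1.79

Total contribution margin = 195,010 × $28.50 = $5,557,785.00.
EBIT = $5,557,785.00 − $1,908,100 = $3,649,685.00. Interest = $537,490.00, so EBIT − I = $3,112,195.00.
DCL = contribution ÷ (EBIT − I) = $5,557,785.00 ÷ $3,112,195.00 = 1.7858.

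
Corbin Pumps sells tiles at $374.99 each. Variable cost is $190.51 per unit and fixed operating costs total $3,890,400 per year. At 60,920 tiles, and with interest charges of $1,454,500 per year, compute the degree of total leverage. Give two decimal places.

Total contribution margin = 60,920 × $184.48 = $11,238,521.60.
Operating income = contribution − fixed costs = $11,238,521.60 − $3,890,400 = $7,348,121.60. Interest = $1,454,500.00.
DOL = $11,238,521.60 ÷ $7,348,121.60 = 1.5294; DFL = $7,348,121.60 ÷ $5,893,621.60 = 1.2468.
Combined leverage = 1.5294 × 1.2468 = 1.9069.

1.91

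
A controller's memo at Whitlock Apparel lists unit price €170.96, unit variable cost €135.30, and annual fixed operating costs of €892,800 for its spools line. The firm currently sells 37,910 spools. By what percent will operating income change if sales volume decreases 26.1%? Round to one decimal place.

-76.9%

At 37,910 units, contribution = 37,910 × €35.66 = €1,351,870.60.
EBIT = €1,351,870.60 − €892,800 = €459,070.60.
So DOL = total CM / EBIT = €1,351,870.60 / €459,070.60 = 2.9448.
So EBIT moves 2.9448 × (-26.1%) = -76.9%.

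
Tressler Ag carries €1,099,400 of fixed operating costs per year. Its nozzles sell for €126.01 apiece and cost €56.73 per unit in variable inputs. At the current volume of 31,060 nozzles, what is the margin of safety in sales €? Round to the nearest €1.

€1,914,226

Contribution margin per unit = €126.01 − €56.73 = €69.28. Break-even units = €1,099,400 ÷ €69.28 = 15,868.94; break-even revenue = 15,868.94 × €126.01 = €1,999,644.83.
Actual sales revenue = 31,060 × €126.01 = €3,913,870.60.
Margin of safety = €3,913,870.60 − €1,999,644.83 = €1,914,226.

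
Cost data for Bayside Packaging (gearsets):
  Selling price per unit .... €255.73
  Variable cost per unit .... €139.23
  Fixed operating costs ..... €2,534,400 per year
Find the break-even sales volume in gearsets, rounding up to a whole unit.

Contribution margin per unit = €255.73 − €139.23 = €116.50.
Break-even volume = fixed costs ÷ CM per unit = €2,534,400 ÷ €116.50 = 21,754.51, so 21,755 gearsets.

21,755 gearsets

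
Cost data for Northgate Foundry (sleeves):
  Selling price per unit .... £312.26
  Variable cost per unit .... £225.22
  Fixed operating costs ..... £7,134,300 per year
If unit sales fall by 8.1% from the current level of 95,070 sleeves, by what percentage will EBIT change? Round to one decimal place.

-58.8%

Contribution at this volume is 95,070 × £87.04 = £8,274,892.80.
EBIT = £8,274,892.80 − £7,134,300 = £1,140,592.80.
So DOL = total CM / EBIT = £8,274,892.80 / £1,140,592.80 = 7.2549.
So EBIT moves 7.2549 × (-8.1%) = -58.8%.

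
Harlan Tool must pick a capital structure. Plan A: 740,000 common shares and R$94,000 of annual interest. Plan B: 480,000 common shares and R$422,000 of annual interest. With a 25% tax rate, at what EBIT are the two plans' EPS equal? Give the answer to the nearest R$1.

R$1,027,538

At indifference, (EBIT − 94,000)(1 − t)/740,000 = (EBIT − 422,000)(1 − t)/480,000.
The (1 − t) factor cancels: (EBIT − 94,000) × 480,000 = (EBIT − 422,000) × 740,000.
Solving, EBIT = (422,000·740,000 − 94,000·480,000) / (740,000 − 480,000) = 267,160,000,000 / 260,000 = 1,027,538.46.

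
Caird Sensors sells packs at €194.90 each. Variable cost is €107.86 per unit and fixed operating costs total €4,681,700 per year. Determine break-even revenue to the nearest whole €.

€10,483,264

CM per unit = €194.90 − €107.86 = €87.04; CM ratio = €87.04 / €194.90 = 0.4466.
Break-even revenue = fixed costs × price ÷ CM = €4,681,700 × €194.90 ÷ €87.04 = €10,483,264.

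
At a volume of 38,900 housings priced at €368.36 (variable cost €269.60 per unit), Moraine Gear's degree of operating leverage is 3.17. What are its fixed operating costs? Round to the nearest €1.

€2,629,851

Total contribution margin = 38,900 × €98.76 = €3,841,764.00.
Since DOL = CM ÷ EBIT, EBIT = €3,841,764.00 ÷ 3.17 = €1,211,912.93.
And FC = contribution − EBIT = €3,841,764.00 − €1,211,912.93 = €2,629,851.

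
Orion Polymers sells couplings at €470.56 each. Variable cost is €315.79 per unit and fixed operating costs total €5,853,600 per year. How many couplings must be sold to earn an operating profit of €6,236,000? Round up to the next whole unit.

Unit CM = price − variable cost = €470.56 − €315.79 = €154.77.
Required volume = (fixed costs + target profit) ÷ CM = (€5,853,600 + €6,236,000) ÷ €154.77 = 78,113.33, so 78,114 couplings.

78,114 couplings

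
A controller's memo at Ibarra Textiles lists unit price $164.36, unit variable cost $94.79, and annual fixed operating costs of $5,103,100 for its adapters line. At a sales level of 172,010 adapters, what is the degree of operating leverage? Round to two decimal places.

1.74

Contribution at this volume is 172,010 × $69.57 = $11,966,735.70.
Operating income = contribution − fixed costs = $11,966,735.70 − $5,103,100 = $6,863,635.70.
So DOL = total CM / EBIT = $11,966,735.70 / $6,863,635.70 = 1.7435.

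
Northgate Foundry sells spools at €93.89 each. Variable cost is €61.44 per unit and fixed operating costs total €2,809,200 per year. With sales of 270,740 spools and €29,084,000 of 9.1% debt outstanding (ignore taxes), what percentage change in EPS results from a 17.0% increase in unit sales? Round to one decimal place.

+44.9%

Contribution at this volume is 270,740 × €32.45 = €8,785,513.00.
Subtracting fixed costs: EBIT = €8,785,513.00 − €2,809,200 = €5,976,313.00.
Interest = €2,646,644.00, so EBIT − I = €3,329,669.00.
Degree of combined leverage = contribution ÷ (EBIT − I) = €8,785,513.00 ÷ €3,329,669.00 = 2.6386.
EPS therefore changes by 2.6386 × (+17.0%) = +44.9%.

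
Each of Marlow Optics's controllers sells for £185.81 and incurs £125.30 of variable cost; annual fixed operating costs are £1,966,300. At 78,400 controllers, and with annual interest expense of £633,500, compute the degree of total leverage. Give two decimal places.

Contribution at this volume is 78,400 × £60.51 = £4,743,984.00.
EBIT = £4,743,984.00 − £1,966,300 = £2,777,684.00. Interest = £633,500.00, so EBIT − I = £2,144,184.00.
Degree of total leverage = total CM / (EBIT − interest) = £4,743,984.00 / £2,144,184.00 = 2.2125.

2.21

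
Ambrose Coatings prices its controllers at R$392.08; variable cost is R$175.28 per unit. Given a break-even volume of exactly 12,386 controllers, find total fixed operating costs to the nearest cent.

Each unit contributes R$392.08 − R$175.28 = R$216.80.
Fixed costs = break-even units × CM = 12,386 × R$216.80 = R$2,685,284.80.

R$2,685,284.80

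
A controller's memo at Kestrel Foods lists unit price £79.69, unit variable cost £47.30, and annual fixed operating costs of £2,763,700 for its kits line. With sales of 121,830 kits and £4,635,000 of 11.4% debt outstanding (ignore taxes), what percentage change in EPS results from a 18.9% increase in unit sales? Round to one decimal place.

+114.0%

Contribution at this volume is 121,830 × £32.39 = £3,946,073.70.
Subtracting fixed costs: EBIT = £3,946,073.70 − £2,763,700 = £1,182,373.70.
After interest of £528,390.00, pre-tax earnings = £653,983.70.
DCL = total CM / (EBIT − I) = £3,946,073.70 / £653,983.70 = 6.0339.
EPS therefore changes by 6.0339 × (+18.9%) = +114.0%.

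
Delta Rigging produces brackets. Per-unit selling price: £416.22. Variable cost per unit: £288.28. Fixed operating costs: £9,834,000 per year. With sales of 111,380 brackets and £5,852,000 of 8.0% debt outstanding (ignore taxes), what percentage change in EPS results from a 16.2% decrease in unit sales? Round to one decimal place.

At 111,380 units, contribution = 111,380 × £127.94 = £14,249,957.20.
EBIT = £14,249,957.20 − £9,834,000 = £4,415,957.20.
After interest of £468,160.00, pre-tax earnings = £3,947,797.20.
Degree of combined leverage = contribution ÷ (EBIT − I) = £14,249,957.20 ÷ £3,947,797.20 = 3.6096.
%ΔEPS = DCL × %ΔSales = 3.6096 × -16.2% = -58.5%.

-58.5%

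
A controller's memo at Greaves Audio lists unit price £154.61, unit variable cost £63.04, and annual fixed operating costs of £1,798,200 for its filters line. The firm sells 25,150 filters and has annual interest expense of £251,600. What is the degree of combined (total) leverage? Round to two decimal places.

Contribution at this volume is 25,150 × £91.57 = £2,302,985.50.
Operating income = contribution − fixed costs = £2,302,985.50 − £1,798,200 = £504,785.50. Interest = £251,600.00, so EBIT − I = £253,185.50.
Degree of total leverage = total CM / (EBIT − interest) = £2,302,985.50 / £253,185.50 = 9.0960.

9.10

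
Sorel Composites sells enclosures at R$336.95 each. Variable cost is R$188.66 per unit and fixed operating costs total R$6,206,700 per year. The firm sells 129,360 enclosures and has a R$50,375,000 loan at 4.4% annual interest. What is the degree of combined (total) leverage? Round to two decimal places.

Total contribution margin = 129,360 × R$148.29 = R$19,182,794.40.
EBIT = R$19,182,794.40 − R$6,206,700 = R$12,976,094.40. Interest = R$2,216,500.00, so EBIT − I = R$10,759,594.40.
DCL = contribution ÷ (EBIT − I) = R$19,182,794.40 ÷ R$10,759,594.40 = 1.7829.

1.78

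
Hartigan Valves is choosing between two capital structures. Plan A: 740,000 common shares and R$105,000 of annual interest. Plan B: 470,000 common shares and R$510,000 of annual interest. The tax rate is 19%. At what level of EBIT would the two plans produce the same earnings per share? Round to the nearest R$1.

Set EPS_A = EPS_B: (EBIT − R$105,000)(1 − 0.19) ÷ 740,000 = (EBIT − R$510,000)(1 − 0.19) ÷ 470,000.
The (1 − t) factor cancels: (EBIT − 105,000) × 470,000 = (EBIT − 510,000) × 740,000.
EBIT × (740,000 − 470,000) = 510,000 × 740,000 − 105,000 × 470,000 = 328,050,000,000, so EBIT = 328,050,000,000 ÷ 270,000 = 1,215,000.00.

R$1,215,000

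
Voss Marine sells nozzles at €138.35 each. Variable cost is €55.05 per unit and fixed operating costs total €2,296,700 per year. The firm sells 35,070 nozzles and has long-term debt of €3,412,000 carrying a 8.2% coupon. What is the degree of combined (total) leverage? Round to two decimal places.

8.47

At 35,070 units, contribution = 35,070 × €83.30 = €2,921,331.00.
Operating income = contribution − fixed costs = €2,921,331.00 − €2,296,700 = €624,631.00. Interest = €279,784.00, so EBIT − I = €344,847.00.
DCL = contribution ÷ (EBIT − I) = €2,921,331.00 ÷ €344,847.00 = 8.4714.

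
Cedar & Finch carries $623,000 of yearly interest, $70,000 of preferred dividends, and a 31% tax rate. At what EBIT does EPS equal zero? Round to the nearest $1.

$724,449

Grossing the preferred dividend up to pre-tax terms: $70,000 / (1 − 0.31) = $101,449.28.
Financial break-even EBIT = interest + D_p ÷ (1 − t) = $623,000 + $101,449.28 = $724,449.28.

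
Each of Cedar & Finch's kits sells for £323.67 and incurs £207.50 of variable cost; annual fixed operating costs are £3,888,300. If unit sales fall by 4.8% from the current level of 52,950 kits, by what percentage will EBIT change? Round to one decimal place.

At 52,950 units, contribution = 52,950 × £116.17 = £6,151,201.50.
Operating income = contribution − fixed costs = £6,151,201.50 − £3,888,300 = £2,262,901.50.
Degree of operating leverage = £6,151,201.50 / £2,262,901.50 = 2.7183.
%ΔEBIT = DOL × %ΔSales = 2.7183 × -4.8% = -13.0%.

-13.0%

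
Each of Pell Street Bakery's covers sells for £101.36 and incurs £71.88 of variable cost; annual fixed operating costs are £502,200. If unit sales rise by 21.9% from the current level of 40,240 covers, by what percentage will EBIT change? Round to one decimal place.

At 40,240 units, contribution = 40,240 × £29.48 = £1,186,275.20.
Subtracting fixed costs: EBIT = £1,186,275.20 − £502,200 = £684,075.20.
DOL = contribution ÷ EBIT = £1,186,275.20 ÷ £684,075.20 = 1.7341.
%ΔEBIT = DOL × %ΔSales = 1.7341 × +21.9% = +38.0%.

+38.0%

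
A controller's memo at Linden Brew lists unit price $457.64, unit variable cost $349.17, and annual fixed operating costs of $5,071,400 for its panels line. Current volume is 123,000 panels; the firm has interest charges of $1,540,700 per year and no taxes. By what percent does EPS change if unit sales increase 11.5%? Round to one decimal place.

+22.8%

Total contribution margin = 123,000 × $108.47 = $13,341,810.00.
Operating income = contribution − fixed costs = $13,341,810.00 − $5,071,400 = $8,270,410.00.
After interest of $1,540,700.00, pre-tax earnings = $6,729,710.00.
DCL = total CM / (EBIT − I) = $13,341,810.00 / $6,729,710.00 = 1.9825.
EPS therefore changes by 1.9825 × (+11.5%) = +22.8%.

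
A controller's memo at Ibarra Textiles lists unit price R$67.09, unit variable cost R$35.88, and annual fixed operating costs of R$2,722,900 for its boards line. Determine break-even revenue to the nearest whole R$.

R$5,853,232

Contribution margin per unit = R$67.09 − R$35.88 = R$31.21, a CM ratio of R$31.21 ÷ R$67.09 = 0.4652.
Break-even revenue = fixed costs × price ÷ CM = R$2,722,900 × R$67.09 ÷ R$31.21 = R$5,853,232.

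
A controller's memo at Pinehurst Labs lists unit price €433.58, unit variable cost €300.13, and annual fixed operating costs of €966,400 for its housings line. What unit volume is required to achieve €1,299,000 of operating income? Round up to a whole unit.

16,976 housings

Each unit contributes €433.58 − €300.13 = €133.45.
Units = (FC + target) / CM = (€966,400 + €1,299,000) / €133.45 = 16,975.65, so 16,976 housings.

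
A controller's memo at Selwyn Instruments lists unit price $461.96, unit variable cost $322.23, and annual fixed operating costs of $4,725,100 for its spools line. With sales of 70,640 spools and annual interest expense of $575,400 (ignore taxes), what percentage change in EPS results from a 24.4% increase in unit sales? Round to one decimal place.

+52.7%

At 70,640 units, contribution = 70,640 × $139.73 = $9,870,527.20.
Operating income = contribution − fixed costs = $9,870,527.20 − $4,725,100 = $5,145,427.20.
After interest of $575,400.00, pre-tax earnings = $4,570,027.20.
DCL = total CM / (EBIT − I) = $9,870,527.20 / $4,570,027.20 = 2.1598.
EPS therefore changes by 2.1598 × (+24.4%) = +52.7%.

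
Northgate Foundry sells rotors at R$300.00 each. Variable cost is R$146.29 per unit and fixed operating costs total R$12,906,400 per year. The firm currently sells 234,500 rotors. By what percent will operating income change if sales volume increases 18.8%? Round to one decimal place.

+29.3%

Contribution at this volume is 234,500 × R$153.71 = R$36,044,995.00.
Subtracting fixed costs: EBIT = R$36,044,995.00 − R$12,906,400 = R$23,138,595.00.
So DOL = total CM / EBIT = R$36,044,995.00 / R$23,138,595.00 = 1.5578.
So EBIT moves 1.5578 × (+18.8%) = +29.3%.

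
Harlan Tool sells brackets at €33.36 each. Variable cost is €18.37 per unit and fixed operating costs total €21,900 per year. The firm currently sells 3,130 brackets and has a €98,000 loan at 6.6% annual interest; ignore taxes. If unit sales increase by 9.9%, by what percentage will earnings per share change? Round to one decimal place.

Total contribution margin = 3,130 × €14.99 = €46,918.70.
EBIT = €46,918.70 − €21,900 = €25,018.70.
After interest of €6,468.00, pre-tax earnings = €18,550.70.
DCL = total CM / (EBIT − I) = €46,918.70 / €18,550.70 = 2.5292.
EPS therefore changes by 2.5292 × (+9.9%) = +25.0%.

+25.0%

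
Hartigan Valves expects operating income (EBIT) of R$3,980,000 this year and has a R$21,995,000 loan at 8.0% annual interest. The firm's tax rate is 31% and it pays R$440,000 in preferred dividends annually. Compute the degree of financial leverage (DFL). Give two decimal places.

2.51

Annual interest charges come to R$1,759,600.00.
Pre-tax preferred-dividend burden = R$440,000 ÷ (1 − 0.31) = R$637,681.16.
DFL = EBIT ÷ [EBIT − I − D_p/(1−t)] = R$3,980,000 ÷ [R$3,980,000 − R$1,759,600.00 − R$637,681.16] = R$3,980,000 ÷ R$1,582,718.84 = 2.5147.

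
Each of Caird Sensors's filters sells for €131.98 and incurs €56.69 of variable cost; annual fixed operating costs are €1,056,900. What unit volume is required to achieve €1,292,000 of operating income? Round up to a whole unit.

31,199 filters

Contribution margin per unit = €131.98 − €56.69 = €75.29.
Units = (FC + target) / CM = (€1,056,900 + €1,292,000) / €75.29 = 31,198.03, so 31,199 filters.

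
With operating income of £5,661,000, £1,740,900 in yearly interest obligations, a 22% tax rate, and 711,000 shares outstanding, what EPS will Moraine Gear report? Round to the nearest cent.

£4.30

Interest = £1,740,900.00, so EBT = £5,661,000 − £1,740,900.00 = £3,920,100.00.
After tax at 22%: net income = £3,920,100.00 × 0.78 = £3,057,678.00.
Per share: £3,057,678.00 / 711,000 shares = £4.30.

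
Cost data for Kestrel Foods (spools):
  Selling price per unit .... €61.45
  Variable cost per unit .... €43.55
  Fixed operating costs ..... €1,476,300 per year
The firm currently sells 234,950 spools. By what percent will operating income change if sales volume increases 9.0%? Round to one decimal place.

+13.9%

Contribution at this volume is 234,950 × €17.90 = €4,205,605.00.
Subtracting fixed costs: EBIT = €4,205,605.00 − €1,476,300 = €2,729,305.00.
Degree of operating leverage = €4,205,605.00 / €2,729,305.00 = 1.5409.
%ΔEBIT = DOL × %ΔSales = 1.5409 × +9.0% = +13.9%.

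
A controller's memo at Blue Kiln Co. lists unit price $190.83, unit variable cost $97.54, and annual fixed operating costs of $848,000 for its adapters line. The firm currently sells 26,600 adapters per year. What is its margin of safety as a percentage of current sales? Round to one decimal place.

65.8%

Unit CM = price − variable cost = $190.83 − $97.54 = $93.29. Break-even units = $848,000 ÷ $93.29 = 9,089.93; break-even revenue = 9,089.93 × $190.83 = $1,734,632.22.
Actual sales revenue = 26,600 × $190.83 = $5,076,078.00.
Margin of safety = ($5,076,078.00 − $1,734,632.22) ÷ $5,076,078.00 = 65.8%.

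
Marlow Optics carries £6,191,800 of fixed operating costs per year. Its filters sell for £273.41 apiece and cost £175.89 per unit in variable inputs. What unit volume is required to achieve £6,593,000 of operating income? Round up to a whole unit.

Contribution margin per unit = £273.41 − £175.89 = £97.52.
Required volume = (fixed costs + target profit) ÷ CM = (£6,191,800 + £6,593,000) ÷ £97.52 = 131,099.26, so 131,100 filters.

131,100 filters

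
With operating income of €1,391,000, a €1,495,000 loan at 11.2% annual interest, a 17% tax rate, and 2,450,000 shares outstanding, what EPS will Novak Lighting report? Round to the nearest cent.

€0.41

Pre-tax income = €1,391,000 − €167,440.00 = €1,223,560.00.
Net income = €1,223,560.00 × (1 − 0.17) = €1,015,554.80.
EPS = €1,015,554.80 ÷ 2,450,000 = €0.41.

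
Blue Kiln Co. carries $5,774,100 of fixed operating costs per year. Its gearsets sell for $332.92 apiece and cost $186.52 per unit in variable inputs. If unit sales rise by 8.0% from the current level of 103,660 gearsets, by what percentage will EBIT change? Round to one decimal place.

+12.9%

At 103,660 units, contribution = 103,660 × $146.40 = $15,175,824.00.
Subtracting fixed costs: EBIT = $15,175,824.00 − $5,774,100 = $9,401,724.00.
Degree of operating leverage = $15,175,824.00 / $9,401,724.00 = 1.6142.
So EBIT moves 1.6142 × (+8.0%) = +12.9%.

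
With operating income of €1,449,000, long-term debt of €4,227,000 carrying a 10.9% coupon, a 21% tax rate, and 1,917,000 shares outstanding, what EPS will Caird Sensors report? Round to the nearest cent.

€0.41

Pre-tax income = €1,449,000 − €460,743.00 = €988,257.00.
After tax at 21%: net income = €988,257.00 × 0.79 = €780,723.03.
EPS = €780,723.03 ÷ 1,917,000 = €0.41.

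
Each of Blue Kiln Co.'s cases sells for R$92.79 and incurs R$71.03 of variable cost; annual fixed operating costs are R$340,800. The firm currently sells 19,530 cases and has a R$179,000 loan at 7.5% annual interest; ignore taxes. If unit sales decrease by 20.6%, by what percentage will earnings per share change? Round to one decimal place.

-123.7%

Contribution at this volume is 19,530 × R$21.76 = R$424,972.80.
Operating income = contribution − fixed costs = R$424,972.80 − R$340,800 = R$84,172.80.
After interest of R$13,425.00, pre-tax earnings = R$70,747.80.
DCL = total CM / (EBIT − I) = R$424,972.80 / R$70,747.80 = 6.0069.
EPS therefore changes by 6.0069 × (-20.6%) = -123.7%.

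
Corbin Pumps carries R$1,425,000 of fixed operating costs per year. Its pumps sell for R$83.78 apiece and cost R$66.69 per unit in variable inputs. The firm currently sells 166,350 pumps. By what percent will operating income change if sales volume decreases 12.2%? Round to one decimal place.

Total contribution margin = 166,350 × R$17.09 = R$2,842,921.50.
Operating income = contribution − fixed costs = R$2,842,921.50 − R$1,425,000 = R$1,417,921.50.
DOL = contribution ÷ EBIT = R$2,842,921.50 ÷ R$1,417,921.50 = 2.0050.
So EBIT moves 2.0050 × (-12.2%) = -24.5%.

-24.5%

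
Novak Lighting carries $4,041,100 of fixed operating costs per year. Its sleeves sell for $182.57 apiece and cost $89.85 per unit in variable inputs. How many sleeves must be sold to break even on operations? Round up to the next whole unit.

43,584 sleeves

Each unit contributes $182.57 − $89.85 = $92.72.
Break-even Q = $4,041,100 / $92.72 = 43,583.91 → 43,584 sleeves.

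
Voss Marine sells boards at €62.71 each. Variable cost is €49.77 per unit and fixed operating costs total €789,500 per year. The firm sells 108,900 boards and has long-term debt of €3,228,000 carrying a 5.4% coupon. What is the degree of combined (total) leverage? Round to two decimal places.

3.16

At 108,900 units, contribution = 108,900 × €12.94 = €1,409,166.00.
Operating income = contribution − fixed costs = €1,409,166.00 − €789,500 = €619,666.00. Interest = €174,312.00, so EBIT − I = €445,354.00.
Degree of total leverage = total CM / (EBIT − interest) = €1,409,166.00 / €445,354.00 = 3.1641.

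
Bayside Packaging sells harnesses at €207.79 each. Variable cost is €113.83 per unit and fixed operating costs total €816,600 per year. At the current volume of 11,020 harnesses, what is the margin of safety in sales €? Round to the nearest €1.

€483,957

Each unit contributes €207.79 − €113.83 = €93.96. Break-even units = €816,600 ÷ €93.96 = 8,690.93; break-even revenue = 8,690.93 × €207.79 = €1,805,888.83.
Current sales = 11,020 × €207.79 = €2,289,845.80.
Margin of safety = €2,289,845.80 − €1,805,888.83 = €483,957.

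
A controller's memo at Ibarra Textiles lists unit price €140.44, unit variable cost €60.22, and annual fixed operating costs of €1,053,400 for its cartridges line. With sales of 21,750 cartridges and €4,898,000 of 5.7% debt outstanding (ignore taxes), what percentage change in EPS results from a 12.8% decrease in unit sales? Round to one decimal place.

-54.2%

At 21,750 units, contribution = 21,750 × €80.22 = €1,744,785.00.
EBIT = €1,744,785.00 − €1,053,400 = €691,385.00.
After interest of €279,186.00, pre-tax earnings = €412,199.00.
DCL = total CM / (EBIT − I) = €1,744,785.00 / €412,199.00 = 4.2329.
%ΔEPS = DCL × %ΔSales = 4.2329 × -12.8% = -54.2%.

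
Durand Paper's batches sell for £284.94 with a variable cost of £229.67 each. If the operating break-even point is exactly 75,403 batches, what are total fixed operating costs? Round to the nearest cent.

£4,167,523.81

Each unit contributes £284.94 − £229.67 = £55.27.
Since BE = FC / CM, FC = 75,403 × £55.27 = £4,167,523.81.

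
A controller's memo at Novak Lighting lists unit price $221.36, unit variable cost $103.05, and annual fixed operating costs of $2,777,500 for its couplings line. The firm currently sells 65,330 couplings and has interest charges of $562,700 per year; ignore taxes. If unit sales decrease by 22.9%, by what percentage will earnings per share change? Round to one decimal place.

-40.3%

At 65,330 units, contribution = 65,330 × $118.31 = $7,729,192.30.
Subtracting fixed costs: EBIT = $7,729,192.30 − $2,777,500 = $4,951,692.30.
Interest = $562,700.00, so EBIT − I = $4,388,992.30.
DCL = total CM / (EBIT − I) = $7,729,192.30 / $4,388,992.30 = 1.7610.
%ΔEPS = DCL × %ΔSales = 1.7610 × -22.9% = -40.3%.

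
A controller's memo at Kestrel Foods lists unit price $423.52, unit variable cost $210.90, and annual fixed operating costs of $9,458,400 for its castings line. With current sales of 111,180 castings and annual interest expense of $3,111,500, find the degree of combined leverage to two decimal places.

2.14

Contribution at this volume is 111,180 × $212.62 = $23,639,091.60.
Subtracting fixed costs: EBIT = $23,639,091.60 − $9,458,400 = $14,180,691.60. Interest = $3,111,500.00.
DOL = $23,639,091.60 ÷ $14,180,691.60 = 1.6670; DFL = $14,180,691.60 ÷ $11,069,191.60 = 1.2811.
DCL = DOL × DFL = 1.6670 × 1.2811 = 2.1356.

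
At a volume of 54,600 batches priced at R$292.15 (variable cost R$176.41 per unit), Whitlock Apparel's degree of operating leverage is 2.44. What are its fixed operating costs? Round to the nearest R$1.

R$3,729,484

Contribution at this volume is 54,600 × R$115.74 = R$6,319,404.00.
Since DOL = CM ÷ EBIT, EBIT = R$6,319,404.00 ÷ 2.44 = R$2,589,919.67.
Fixed costs = CM − EBIT = R$6,319,404.00 − R$2,589,919.67 = R$3,729,484.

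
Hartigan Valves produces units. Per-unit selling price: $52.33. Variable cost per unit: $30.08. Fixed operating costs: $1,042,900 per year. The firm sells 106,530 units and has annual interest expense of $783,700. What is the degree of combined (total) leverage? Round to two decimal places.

Contribution at this volume is 106,530 × $22.25 = $2,370,292.50.
Operating income = contribution − fixed costs = $2,370,292.50 − $1,042,900 = $1,327,392.50. Interest = $783,700.00.
DOL = $2,370,292.50 ÷ $1,327,392.50 = 1.7857; DFL = $1,327,392.50 ÷ $543,692.50 = 2.4414.
Combined leverage = 1.7857 × 2.4414 = 4.3596.

4.36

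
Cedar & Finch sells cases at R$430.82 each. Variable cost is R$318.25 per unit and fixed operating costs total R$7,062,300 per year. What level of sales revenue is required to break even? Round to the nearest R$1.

CM per unit = R$430.82 − R$318.25 = R$112.57; CM ratio = R$112.57 / R$430.82 = 0.2613.
Break-even revenue = fixed costs × price ÷ CM = R$7,062,300 × R$430.82 ÷ R$112.57 = R$27,028,339.

R$27,028,339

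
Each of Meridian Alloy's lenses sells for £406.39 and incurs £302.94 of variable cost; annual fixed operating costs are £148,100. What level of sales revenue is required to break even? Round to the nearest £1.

£581,792

CM per unit = £406.39 − £302.94 = £103.45; CM ratio = £103.45 / £406.39 = 0.2546.
Break-even sales = FC ÷ CM ratio = £148,100 × £406.39 / £103.45 = £581,792.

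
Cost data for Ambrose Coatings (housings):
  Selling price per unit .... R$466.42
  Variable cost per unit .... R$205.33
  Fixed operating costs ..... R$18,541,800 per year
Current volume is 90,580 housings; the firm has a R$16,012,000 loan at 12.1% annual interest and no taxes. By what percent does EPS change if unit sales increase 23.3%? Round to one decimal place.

At 90,580 units, contribution = 90,580 × R$261.09 = R$23,649,532.20.
EBIT = R$23,649,532.20 − R$18,541,800 = R$5,107,732.20.
Interest = R$1,937,452.00, so EBIT − I = R$3,170,280.20.
Degree of combined leverage = contribution ÷ (EBIT − I) = R$23,649,532.20 ÷ R$3,170,280.20 = 7.4598.
%ΔEPS = DCL × %ΔSales = 7.4598 × +23.3% = +173.8%.

+173.8%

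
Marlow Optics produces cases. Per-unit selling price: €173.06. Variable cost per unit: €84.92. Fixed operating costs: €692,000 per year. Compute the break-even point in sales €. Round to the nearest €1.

CM per unit = €173.06 − €84.92 = €88.14; CM ratio = €88.14 / €173.06 = 0.5093.
Break-even revenue = fixed costs × price ÷ CM = €692,000 × €173.06 ÷ €88.14 = €1,358,719.

€1,358,719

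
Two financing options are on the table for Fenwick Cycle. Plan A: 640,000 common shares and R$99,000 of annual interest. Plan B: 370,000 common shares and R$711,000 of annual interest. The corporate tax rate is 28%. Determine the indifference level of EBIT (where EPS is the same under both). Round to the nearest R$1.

R$1,549,667

At indifference, (EBIT − 99,000)(1 − t)/640,000 = (EBIT − 711,000)(1 − t)/370,000.
Cancelling (1 − t) and cross-multiplying: 370,000·(EBIT − 99,000) = 640,000·(EBIT − 711,000).
EBIT × (640,000 − 370,000) = 711,000 × 640,000 − 99,000 × 370,000 = 418,410,000,000, so EBIT = 418,410,000,000 ÷ 270,000 = 1,549,666.67.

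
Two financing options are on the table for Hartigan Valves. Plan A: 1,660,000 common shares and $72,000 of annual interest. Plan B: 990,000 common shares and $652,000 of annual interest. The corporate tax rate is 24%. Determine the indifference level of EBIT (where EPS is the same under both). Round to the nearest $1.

$1,509,015

At indifference, (EBIT − 72,000)(1 − t)/1,660,000 = (EBIT − 652,000)(1 − t)/990,000.
Cancelling (1 − t) and cross-multiplying: 990,000·(EBIT − 72,000) = 1,660,000·(EBIT − 652,000).
EBIT × (1,660,000 − 990,000) = 652,000 × 1,660,000 − 72,000 × 990,000 = 1,011,040,000,000, so EBIT = 1,011,040,000,000 ÷ 670,000 = 1,509,014.93.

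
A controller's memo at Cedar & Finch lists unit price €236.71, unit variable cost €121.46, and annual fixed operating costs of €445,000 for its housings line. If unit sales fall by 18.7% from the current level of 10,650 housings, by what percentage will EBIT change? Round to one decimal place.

-29.3%

At 10,650 units, contribution = 10,650 × €115.25 = €1,227,412.50.
Subtracting fixed costs: EBIT = €1,227,412.50 − €445,000 = €782,412.50.
So DOL = total CM / EBIT = €1,227,412.50 / €782,412.50 = 1.5688.
%ΔEBIT = DOL × %ΔSales = 1.5688 × -18.7% = -29.3%.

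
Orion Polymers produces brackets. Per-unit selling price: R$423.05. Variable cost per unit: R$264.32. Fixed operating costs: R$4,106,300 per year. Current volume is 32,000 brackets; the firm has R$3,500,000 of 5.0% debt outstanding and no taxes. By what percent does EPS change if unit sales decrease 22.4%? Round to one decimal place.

-142.6%

Contribution at this volume is 32,000 × R$158.73 = R$5,079,360.00.
Operating income = contribution − fixed costs = R$5,079,360.00 − R$4,106,300 = R$973,060.00.
Interest = R$175,000.00, so EBIT − I = R$798,060.00.
Degree of combined leverage = contribution ÷ (EBIT − I) = R$5,079,360.00 ÷ R$798,060.00 = 6.3646.
%ΔEPS = DCL × %ΔSales = 6.3646 × -22.4% = -142.6%.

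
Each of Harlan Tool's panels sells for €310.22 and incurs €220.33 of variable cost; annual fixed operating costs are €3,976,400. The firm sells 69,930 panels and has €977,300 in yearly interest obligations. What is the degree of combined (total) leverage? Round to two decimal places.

Contribution at this volume is 69,930 × €89.89 = €6,286,007.70.
Operating income = contribution − fixed costs = €6,286,007.70 − €3,976,400 = €2,309,607.70. Interest = €977,300.00.
DOL = €6,286,007.70 ÷ €2,309,607.70 = 2.7217; DFL = €2,309,607.70 ÷ €1,332,307.70 = 1.7335.
Combined leverage = 2.7217 × 1.7335 = 4.7181.

4.72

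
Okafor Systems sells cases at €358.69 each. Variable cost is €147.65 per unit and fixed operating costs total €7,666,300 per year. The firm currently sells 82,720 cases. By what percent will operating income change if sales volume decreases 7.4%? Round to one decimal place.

At 82,720 units, contribution = 82,720 × €211.04 = €17,457,228.80.
EBIT = €17,457,228.80 − €7,666,300 = €9,790,928.80.
Degree of operating leverage = €17,457,228.80 / €9,790,928.80 = 1.7830.
So EBIT moves 1.7830 × (-7.4%) = -13.2%.

-13.2%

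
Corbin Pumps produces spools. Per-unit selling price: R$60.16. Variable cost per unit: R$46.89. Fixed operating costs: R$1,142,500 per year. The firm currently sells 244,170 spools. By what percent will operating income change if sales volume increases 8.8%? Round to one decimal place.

+13.6%

Contribution at this volume is 244,170 × R$13.27 = R$3,240,135.90.
EBIT = R$3,240,135.90 − R$1,142,500 = R$2,097,635.90.
Degree of operating leverage = R$3,240,135.90 / R$2,097,635.90 = 1.5447.
So EBIT moves 1.5447 × (+8.8%) = +13.6%.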